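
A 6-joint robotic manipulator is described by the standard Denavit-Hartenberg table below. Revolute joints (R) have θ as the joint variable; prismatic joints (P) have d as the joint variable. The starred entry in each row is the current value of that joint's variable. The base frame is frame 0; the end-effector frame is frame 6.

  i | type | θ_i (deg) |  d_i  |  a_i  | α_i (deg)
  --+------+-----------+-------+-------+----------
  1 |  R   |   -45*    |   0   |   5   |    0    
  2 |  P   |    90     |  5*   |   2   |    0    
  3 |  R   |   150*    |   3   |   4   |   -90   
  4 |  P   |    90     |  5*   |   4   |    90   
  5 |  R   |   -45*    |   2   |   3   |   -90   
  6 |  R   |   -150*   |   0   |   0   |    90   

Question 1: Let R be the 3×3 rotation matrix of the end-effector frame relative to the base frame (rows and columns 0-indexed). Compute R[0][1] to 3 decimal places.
End-effector y-axis (col 1 of R) = (0.1830,-0.6830,-0.7071)
R[0][1] = 0.1830

0.183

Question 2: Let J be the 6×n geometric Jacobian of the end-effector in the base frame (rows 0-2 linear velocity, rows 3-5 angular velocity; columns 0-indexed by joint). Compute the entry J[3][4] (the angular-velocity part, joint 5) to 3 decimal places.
axis z_4 = (-0.9659,-0.2588,0.0000); lever o_n−o_4 = (-2.4809,1.5314,-2.1213)
cross product → J_v[:, 4] = (0.5490,-2.0490,-2.1213)
J_ω[:, 4] = z_4
entry J[3][4] = -0.9659

-0.966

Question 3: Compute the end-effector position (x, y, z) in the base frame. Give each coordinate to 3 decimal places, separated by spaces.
after link 1: o_1 = (3.5355, -3.5355, 0.0000)
after link 2: o_2 = (4.9497, -2.1213, 5.0000)
after link 3: o_3 = (1.0860, -3.1566, 8.0000)
after link 4: o_4 = (2.3801, -7.9862, 4.0000)
after link 5: o_5 = (-0.1008, -6.4548, 1.8787)
after link 6: o_6 = (-0.1008, -6.4548, 1.8787)

-0.101 -6.455 1.879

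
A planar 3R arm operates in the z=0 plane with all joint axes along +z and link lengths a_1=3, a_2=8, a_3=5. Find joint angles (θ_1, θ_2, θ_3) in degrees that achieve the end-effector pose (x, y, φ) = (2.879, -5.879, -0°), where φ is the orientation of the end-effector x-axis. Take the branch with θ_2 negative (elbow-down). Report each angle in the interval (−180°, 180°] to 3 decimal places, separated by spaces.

wrist centre = target − a_3·(cos φ, sin φ) = (-2.1210, -5.8790)
cos θ_2 = (39.0613−3²−8²)/(2·3·8) = -0.7071; θ_2 = -134.9959° (elbow-down)
β = atan2(-5.8790,-2.1210) = -109.8382°; ψ = atan2(-5.6573,-2.6565) = -115.1531°
θ_1 = β − ψ = 5.3149°
θ_3 = φ − θ_1 − θ_2 = 129.6810° (wrapped to (-180°,180°])

5.315 -134.996 129.681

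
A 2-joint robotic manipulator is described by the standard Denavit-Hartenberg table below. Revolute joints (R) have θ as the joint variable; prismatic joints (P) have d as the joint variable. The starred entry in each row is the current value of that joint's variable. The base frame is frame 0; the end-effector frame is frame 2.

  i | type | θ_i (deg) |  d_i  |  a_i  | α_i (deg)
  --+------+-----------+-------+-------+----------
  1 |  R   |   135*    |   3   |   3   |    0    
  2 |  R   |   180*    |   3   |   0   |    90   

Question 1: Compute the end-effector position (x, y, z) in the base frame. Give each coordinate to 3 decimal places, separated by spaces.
after link 1: o_1 = (-2.1213, 2.1213, 3.0000)
after link 2: o_2 = (-2.1213, 2.1213, 6.0000)

-2.121 2.121 6.000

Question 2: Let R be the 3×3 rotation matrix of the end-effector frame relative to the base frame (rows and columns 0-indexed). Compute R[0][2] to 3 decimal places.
End-effector z-axis (col 2 of R) = (-0.7071,-0.7071,0.0000)
R[0][2] = -0.7071

-0.707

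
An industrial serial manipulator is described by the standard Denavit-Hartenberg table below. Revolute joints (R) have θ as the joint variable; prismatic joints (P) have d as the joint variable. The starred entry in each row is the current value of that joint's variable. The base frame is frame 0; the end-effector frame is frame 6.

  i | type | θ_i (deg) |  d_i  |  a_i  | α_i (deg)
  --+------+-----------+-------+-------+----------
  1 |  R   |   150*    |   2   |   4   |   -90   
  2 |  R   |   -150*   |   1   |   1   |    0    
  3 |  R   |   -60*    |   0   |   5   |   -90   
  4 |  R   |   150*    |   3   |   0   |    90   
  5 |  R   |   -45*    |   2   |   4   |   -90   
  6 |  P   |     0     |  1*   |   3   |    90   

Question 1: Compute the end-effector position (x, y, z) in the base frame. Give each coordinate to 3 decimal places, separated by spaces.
-0.646 4.484 0.873

after link 1: o_1 = (-3.4641, 2.0000, 2.0000)
after link 2: o_2 = (-3.2141, 0.7010, 2.5000)
after link 3: o_3 = (0.5359, -1.4641, 0.0000)
after link 4: o_4 = (1.8349, -2.2141, 2.5981)
after link 5: o_5 = (1.0962, 1.8454, 0.8733)
after link 6: o_6 = (-0.6462, 4.4844, 0.8733)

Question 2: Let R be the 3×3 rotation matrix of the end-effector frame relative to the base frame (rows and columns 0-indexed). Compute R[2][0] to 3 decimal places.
End-effector x-axis (col 0 of R) = (-0.5887,0.7481,-0.3062)
R[2][0] = -0.3062

-0.306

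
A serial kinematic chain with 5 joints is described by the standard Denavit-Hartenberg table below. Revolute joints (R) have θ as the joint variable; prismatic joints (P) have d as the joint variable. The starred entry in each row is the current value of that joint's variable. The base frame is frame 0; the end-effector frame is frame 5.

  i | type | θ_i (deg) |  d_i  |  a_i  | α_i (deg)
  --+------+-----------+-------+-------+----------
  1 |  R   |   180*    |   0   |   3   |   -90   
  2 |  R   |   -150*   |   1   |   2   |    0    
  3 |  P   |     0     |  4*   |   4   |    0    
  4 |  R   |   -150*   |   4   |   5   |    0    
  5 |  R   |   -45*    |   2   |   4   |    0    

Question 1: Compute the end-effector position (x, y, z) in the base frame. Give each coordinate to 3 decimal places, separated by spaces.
after link 1: o_1 = (-3.0000, 0.0000, 0.0000)
after link 2: o_2 = (-1.2679, -1.0000, 1.0000)
after link 3: o_3 = (2.1962, -5.0000, 3.0000)
after link 4: o_4 = (-0.3038, -9.0000, -1.3301)
after link 5: o_5 = (-4.1676, -11.0000, -2.3654)

-4.168 -11.000 -2.365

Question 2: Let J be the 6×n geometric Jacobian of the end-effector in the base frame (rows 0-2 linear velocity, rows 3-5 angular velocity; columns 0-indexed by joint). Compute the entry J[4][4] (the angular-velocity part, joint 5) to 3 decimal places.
-1.000

axis z_4 = (-0.0000,-1.0000,0.0000); lever o_n−o_4 = (-3.8637,-2.0000,-1.0353)
cross product → J_v[:, 4] = (1.0353,-0.0000,-3.8637)
J_ω[:, 4] = z_4
entry J[4][4] = -1.0000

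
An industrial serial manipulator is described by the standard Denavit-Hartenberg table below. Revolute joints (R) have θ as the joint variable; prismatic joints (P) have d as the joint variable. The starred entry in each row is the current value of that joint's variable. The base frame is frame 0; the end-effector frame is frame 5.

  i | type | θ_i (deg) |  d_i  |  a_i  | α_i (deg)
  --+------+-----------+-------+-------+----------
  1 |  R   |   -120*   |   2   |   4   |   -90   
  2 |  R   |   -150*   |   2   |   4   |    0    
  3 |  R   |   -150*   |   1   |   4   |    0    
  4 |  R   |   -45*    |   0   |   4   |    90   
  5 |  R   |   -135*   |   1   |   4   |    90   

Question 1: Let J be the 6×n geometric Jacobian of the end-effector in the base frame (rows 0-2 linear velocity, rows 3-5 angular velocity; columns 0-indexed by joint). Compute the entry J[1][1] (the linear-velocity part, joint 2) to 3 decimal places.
0.694

axis z_1 = (0.8660,-0.5000,0.0000); lever o_n−o_1 = (0.1854,-0.0220,-0.8014)
cross product → J_v[:, 1] = (0.4007,0.6940,0.0736)
J_ω[:, 1] = z_1
entry J[1][1] = 0.6940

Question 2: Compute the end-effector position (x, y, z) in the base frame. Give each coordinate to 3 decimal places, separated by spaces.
-1.815 -3.486 1.199

after link 1: o_1 = (-2.0000, -3.4641, 2.0000)
after link 2: o_2 = (1.4641, -1.4641, 4.0000)
after link 3: o_3 = (1.3301, -3.6962, 0.5359)
after link 4: o_4 = (-0.6017, -7.0422, -0.4994)
after link 5: o_5 = (-1.8146, -3.4861, 1.1986)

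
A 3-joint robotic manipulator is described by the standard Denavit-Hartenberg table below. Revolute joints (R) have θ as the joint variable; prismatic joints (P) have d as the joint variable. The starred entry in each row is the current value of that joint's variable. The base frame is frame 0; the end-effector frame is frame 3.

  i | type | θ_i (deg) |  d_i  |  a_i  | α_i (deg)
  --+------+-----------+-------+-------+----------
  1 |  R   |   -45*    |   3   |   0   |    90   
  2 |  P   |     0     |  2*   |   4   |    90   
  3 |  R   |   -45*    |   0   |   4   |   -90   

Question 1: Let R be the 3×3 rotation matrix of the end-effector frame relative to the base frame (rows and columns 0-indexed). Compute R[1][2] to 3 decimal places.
-1.000

End-effector z-axis (col 2 of R) = (-0.0000,-1.0000,0.0000)
R[1][2] = -1.0000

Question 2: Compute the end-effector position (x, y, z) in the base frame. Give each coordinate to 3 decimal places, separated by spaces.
5.414 -4.243 3.000

after link 1: o_1 = (0.0000, 0.0000, 3.0000)
after link 2: o_2 = (1.4142, -4.2426, 3.0000)
after link 3: o_3 = (5.4142, -4.2426, 3.0000)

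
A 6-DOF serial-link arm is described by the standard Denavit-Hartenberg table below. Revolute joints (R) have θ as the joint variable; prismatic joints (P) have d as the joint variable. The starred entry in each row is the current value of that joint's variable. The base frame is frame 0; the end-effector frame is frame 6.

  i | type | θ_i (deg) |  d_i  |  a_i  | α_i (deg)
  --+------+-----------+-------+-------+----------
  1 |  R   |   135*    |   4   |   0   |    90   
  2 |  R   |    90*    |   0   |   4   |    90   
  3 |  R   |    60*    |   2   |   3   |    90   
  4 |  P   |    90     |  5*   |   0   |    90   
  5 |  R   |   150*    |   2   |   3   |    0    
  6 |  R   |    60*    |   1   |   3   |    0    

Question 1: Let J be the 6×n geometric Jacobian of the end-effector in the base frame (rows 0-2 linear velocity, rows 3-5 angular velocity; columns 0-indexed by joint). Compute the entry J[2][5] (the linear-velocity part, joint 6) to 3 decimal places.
axis z_5 = (0.6124,0.6124,0.5000); lever o_n−o_5 = (2.9798,-0.6944,-0.7990)
cross product → J_v[:, 5] = (-0.1421,1.9792,-2.2500)
J_ω[:, 5] = z_5
entry J[2][5] = -2.2500

-2.250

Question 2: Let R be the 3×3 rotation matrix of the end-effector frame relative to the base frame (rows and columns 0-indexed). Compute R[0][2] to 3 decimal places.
0.612

End-effector z-axis (col 2 of R) = (0.6124,0.6124,0.5000)
R[0][2] = 0.6124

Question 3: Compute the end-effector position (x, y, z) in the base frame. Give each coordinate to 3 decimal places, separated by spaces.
after link 1: o_1 = (0.0000, 0.0000, 4.0000)
after link 2: o_2 = (-0.0000, 0.0000, 8.0000)
after link 3: o_3 = (0.4229, 3.2513, 9.5000)
after link 4: o_4 = (-1.3449, 1.4836, 13.8301)
after link 5: o_5 = (1.1867, 0.3409, 16.1292)
after link 6: o_6 = (4.1665, -0.3536, 15.3301)

4.166 -0.354 15.330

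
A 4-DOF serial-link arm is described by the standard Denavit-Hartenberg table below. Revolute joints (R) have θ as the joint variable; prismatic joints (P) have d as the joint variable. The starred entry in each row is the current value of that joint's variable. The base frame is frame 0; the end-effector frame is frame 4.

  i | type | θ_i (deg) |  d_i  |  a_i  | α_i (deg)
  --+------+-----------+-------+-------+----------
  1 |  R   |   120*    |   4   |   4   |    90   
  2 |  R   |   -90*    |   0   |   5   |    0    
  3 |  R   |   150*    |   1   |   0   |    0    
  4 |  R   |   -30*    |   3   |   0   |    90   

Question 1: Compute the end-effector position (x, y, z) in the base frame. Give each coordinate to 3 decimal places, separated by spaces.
after link 1: o_1 = (-2.0000, 3.4641, 4.0000)
after link 2: o_2 = (-2.0000, 3.4641, -1.0000)
after link 3: o_3 = (-1.1340, 3.9641, -1.0000)
after link 4: o_4 = (1.4641, 5.4641, -1.0000)

1.464 5.464 -1.000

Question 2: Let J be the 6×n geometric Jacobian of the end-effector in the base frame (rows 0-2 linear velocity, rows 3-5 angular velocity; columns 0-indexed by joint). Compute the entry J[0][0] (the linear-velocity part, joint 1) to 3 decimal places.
axis z_0 = ẑ; lever o_n−o_0 = (1.4641,5.4641,-1.0000)
cross product → J_v[:, 0] = (-5.4641,1.4641,0.0000)
J_ω[:, 0] = z_0
entry J[0][0] = -5.4641

-5.464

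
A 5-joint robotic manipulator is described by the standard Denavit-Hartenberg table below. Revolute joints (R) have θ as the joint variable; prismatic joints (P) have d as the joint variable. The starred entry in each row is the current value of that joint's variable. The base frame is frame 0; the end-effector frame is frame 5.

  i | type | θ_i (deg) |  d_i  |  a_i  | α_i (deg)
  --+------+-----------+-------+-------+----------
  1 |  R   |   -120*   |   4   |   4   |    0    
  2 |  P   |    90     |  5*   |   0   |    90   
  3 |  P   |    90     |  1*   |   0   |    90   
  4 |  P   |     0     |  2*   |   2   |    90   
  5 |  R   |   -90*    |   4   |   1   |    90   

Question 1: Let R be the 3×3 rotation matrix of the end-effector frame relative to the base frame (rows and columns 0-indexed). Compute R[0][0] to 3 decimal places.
-0.866

End-effector x-axis (col 0 of R) = (-0.8660,0.5000,0.0000)
R[0][0] = -0.8660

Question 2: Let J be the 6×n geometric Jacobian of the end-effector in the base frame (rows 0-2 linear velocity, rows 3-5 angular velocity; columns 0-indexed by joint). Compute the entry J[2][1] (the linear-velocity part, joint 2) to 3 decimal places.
1.000

prismatic axis z_1 = (0.0000,0.0000,1.0000)
J_v[:, 1] = z_1; J_ω[:, 1] = (0,0,0)
entry J[2][1] = 1.0000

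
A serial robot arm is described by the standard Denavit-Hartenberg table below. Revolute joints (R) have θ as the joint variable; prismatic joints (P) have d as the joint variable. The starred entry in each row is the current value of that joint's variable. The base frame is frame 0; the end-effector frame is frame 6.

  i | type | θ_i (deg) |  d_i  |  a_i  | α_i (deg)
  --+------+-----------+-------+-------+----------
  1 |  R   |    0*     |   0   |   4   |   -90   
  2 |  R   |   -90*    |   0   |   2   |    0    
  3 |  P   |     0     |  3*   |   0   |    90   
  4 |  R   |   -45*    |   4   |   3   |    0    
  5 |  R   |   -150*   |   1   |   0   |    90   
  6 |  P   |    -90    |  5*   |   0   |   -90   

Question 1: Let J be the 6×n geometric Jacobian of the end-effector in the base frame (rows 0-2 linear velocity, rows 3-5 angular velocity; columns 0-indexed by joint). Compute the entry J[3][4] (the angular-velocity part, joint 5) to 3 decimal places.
-1.000

axis z_4 = (-1.0000,0.0000,0.0000); lever o_n−o_4 = (-1.0000,4.8296,1.2941)
cross product → J_v[:, 4] = (-0.0000,1.2941,-4.8296)
J_ω[:, 4] = z_4
entry J[3][4] = -1.0000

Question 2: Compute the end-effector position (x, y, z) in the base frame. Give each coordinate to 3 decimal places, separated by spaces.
after link 1: o_1 = (4.0000, 0.0000, 0.0000)
after link 2: o_2 = (4.0000, -0.0000, 2.0000)
after link 3: o_3 = (4.0000, 3.0000, 2.0000)
after link 4: o_4 = (0.0000, 0.8787, 4.1213)
after link 5: o_5 = (-1.0000, 0.8787, 4.1213)
after link 6: o_6 = (-1.0000, 5.7083, 5.4154)

-1.000 5.708 5.415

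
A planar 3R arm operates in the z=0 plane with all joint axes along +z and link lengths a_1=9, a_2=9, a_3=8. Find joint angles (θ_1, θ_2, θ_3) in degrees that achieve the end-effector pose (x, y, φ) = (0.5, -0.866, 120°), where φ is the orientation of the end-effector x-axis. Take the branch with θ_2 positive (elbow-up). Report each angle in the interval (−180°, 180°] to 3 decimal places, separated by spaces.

-120.000 120.000 120.000

wrist centre = target − a_3·(cos φ, sin φ) = (4.5000, -7.7942)
cos θ_2 = (80.9996−9²−9²)/(2·9·9) = -0.5000; θ_2 = 120.0002° (elbow-up)
β = atan2(-7.7942,4.5000) = -59.9999°; ψ = atan2(7.7942,4.5000) = 60.0001°
θ_1 = β − ψ = -120.0000°
θ_3 = φ − θ_1 − θ_2 = 119.9998° (wrapped to (-180°,180°])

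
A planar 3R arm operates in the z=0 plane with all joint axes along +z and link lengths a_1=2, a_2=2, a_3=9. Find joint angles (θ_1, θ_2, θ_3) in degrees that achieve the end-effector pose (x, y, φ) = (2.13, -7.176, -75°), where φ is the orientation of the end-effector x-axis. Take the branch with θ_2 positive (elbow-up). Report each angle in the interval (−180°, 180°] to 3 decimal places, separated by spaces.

wrist centre = target − a_3·(cos φ, sin φ) = (-0.1994, 1.5173)
cos θ_2 = (2.3420−2²−2²)/(2·2·2) = -0.7072; θ_2 = 135.0111° (elbow-up)
β = atan2(1.5173,-0.1994) = 97.4856°; ψ = atan2(1.4139,0.5855) = 67.5056°
θ_1 = β − ψ = 29.9800°
θ_3 = φ − θ_1 − θ_2 = 120.0089° (wrapped to (-180°,180°])

29.980 135.011 120.009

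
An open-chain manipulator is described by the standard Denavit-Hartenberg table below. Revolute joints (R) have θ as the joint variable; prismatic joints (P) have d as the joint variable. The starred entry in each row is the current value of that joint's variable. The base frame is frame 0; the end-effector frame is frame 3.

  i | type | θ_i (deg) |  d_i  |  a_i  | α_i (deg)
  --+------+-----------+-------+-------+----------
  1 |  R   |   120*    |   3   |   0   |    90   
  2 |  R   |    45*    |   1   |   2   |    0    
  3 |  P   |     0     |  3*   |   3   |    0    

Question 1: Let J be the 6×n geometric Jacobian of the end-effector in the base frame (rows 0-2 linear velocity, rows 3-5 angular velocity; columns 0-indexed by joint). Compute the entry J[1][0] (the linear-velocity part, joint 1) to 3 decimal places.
axis z_0 = ẑ; lever o_n−o_0 = (1.6963,5.0619,6.5355)
cross product → J_v[:, 0] = (-5.0619,1.6963,0.0000)
J_ω[:, 0] = z_0
entry J[1][0] = 1.6963

1.696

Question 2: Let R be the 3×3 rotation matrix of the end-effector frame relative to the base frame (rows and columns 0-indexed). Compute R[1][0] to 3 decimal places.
0.612

End-effector x-axis (col 0 of R) = (-0.3536,0.6124,0.7071)
R[1][0] = 0.6124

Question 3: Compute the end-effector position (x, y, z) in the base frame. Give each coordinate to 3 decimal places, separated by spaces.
1.696 5.062 6.536

after link 1: o_1 = (0.0000, 0.0000, 3.0000)
after link 2: o_2 = (0.1589, 1.7247, 4.4142)
after link 3: o_3 = (1.6963, 5.0619, 6.5355)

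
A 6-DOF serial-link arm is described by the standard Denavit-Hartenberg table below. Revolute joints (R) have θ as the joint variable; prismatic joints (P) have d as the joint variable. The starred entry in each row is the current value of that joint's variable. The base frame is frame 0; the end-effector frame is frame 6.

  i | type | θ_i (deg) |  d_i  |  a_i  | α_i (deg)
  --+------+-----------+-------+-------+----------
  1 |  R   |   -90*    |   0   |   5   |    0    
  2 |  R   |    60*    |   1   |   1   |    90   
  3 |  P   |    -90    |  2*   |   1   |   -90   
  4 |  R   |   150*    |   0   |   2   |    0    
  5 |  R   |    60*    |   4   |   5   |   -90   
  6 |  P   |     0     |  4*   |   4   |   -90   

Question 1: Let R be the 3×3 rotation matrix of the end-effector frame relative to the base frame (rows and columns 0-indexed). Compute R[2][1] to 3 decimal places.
End-effector y-axis (col 1 of R) = (0.4330,0.7500,0.5000)
R[2][1] = 0.5000

0.500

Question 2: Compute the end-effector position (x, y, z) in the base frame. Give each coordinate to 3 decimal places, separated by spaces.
after link 1: o_1 = (0.0000, -5.0000, 0.0000)
after link 2: o_2 = (0.8660, -5.5000, 1.0000)
after link 3: o_3 = (-0.1340, -7.2321, 0.0000)
after link 4: o_4 = (0.3660, -6.3660, 1.7321)
after link 5: o_5 = (2.5801, -10.5311, 6.0622)
after link 6: o_6 = (-0.1519, -15.2631, 7.5263)

-0.152 -15.263 7.526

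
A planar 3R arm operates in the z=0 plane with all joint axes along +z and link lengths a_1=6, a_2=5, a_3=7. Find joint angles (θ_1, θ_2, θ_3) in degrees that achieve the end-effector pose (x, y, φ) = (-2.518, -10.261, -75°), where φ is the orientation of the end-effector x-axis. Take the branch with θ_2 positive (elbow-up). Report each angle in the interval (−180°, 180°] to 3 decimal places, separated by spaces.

wrist centre = target − a_3·(cos φ, sin φ) = (-4.3297, -3.4995)
cos θ_2 = (30.9932−6²−5²)/(2·6·5) = -0.5001; θ_2 = 120.0075° (elbow-up)
β = atan2(-3.4995,-4.3297) = -141.0530°; ψ = atan2(4.3298,3.4994) = 51.0541°
θ_1 = β − ψ = -192.1072°
θ_3 = φ − θ_1 − θ_2 = -2.9003° (wrapped to (-180°,180°])

167.893 120.007 -2.900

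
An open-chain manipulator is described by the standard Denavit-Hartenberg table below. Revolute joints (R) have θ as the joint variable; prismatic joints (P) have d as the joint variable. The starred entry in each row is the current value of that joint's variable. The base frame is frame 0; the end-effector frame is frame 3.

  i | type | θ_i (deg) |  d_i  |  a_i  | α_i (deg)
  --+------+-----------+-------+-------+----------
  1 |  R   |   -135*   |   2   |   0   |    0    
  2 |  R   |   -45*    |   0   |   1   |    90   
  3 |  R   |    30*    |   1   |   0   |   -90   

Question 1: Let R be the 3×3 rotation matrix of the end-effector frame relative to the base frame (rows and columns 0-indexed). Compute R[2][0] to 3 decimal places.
0.500

End-effector x-axis (col 0 of R) = (-0.8660,-0.0000,0.5000)
R[2][0] = 0.5000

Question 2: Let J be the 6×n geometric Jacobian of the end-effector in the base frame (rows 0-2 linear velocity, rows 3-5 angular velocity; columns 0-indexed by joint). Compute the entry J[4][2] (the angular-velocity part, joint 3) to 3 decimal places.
1.000

axis z_2 = (-0.0000,1.0000,0.0000); lever o_n−o_2 = (-0.0000,1.0000,0.0000)
cross product → J_v[:, 2] = (-0.0000,-0.0000,0.0000)
J_ω[:, 2] = z_2
entry J[4][2] = 1.0000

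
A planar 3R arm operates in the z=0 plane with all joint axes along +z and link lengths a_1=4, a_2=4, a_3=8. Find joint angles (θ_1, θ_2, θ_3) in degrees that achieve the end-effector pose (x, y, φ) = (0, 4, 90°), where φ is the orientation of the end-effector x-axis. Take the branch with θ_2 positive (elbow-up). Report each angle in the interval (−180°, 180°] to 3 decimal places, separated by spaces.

wrist centre = target − a_3·(cos φ, sin φ) = (-0.0000, -4.0000)
cos θ_2 = (16.0000−4²−4²)/(2·4·4) = -0.5000; θ_2 = 120.0000° (elbow-up)
β = atan2(-4.0000,-0.0000) = -90.0000°; ψ = atan2(3.4641,2.0000) = 60.0000°
θ_1 = β − ψ = -150.0000°
θ_3 = φ − θ_1 − θ_2 = 120.0000° (wrapped to (-180°,180°])

-150.000 120.000 120.000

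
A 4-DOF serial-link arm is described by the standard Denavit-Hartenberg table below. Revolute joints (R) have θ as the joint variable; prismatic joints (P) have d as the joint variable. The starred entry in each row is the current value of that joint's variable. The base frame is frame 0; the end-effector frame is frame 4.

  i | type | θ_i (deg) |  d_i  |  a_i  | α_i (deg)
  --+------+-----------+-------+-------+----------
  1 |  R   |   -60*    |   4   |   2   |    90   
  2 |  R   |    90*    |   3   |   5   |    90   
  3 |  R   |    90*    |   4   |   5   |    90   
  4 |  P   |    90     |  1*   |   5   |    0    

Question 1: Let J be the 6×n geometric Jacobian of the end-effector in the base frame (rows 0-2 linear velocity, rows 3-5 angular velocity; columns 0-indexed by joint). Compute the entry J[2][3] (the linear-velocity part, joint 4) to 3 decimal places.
1.000

prismatic axis z_3 = (0.0000,-0.0000,1.0000)
J_v[:, 3] = z_3; J_ω[:, 3] = (0,0,0)
entry J[2][3] = 1.0000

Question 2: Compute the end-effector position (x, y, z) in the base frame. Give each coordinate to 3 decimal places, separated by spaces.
after link 1: o_1 = (1.0000, -1.7321, 4.0000)
after link 2: o_2 = (-1.5981, -3.2321, 9.0000)
after link 3: o_3 = (-3.9282, -9.1962, 9.0000)
after link 4: o_4 = (-1.4282, -13.5263, 10.0000)

-1.428 -13.526 10.000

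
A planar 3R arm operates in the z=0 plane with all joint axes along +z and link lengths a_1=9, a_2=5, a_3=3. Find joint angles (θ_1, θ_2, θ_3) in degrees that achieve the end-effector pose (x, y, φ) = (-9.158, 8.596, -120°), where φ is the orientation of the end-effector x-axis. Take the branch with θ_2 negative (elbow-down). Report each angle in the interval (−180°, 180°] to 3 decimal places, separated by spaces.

wrist centre = target − a_3·(cos φ, sin φ) = (-7.6580, 11.1941)
cos θ_2 = (183.9523−9²−5²)/(2·9·5) = 0.8661; θ_2 = -29.9872° (elbow-down)
β = atan2(11.1941,-7.6580) = 124.3765°; ψ = atan2(-2.4990,13.3307) = -10.6177°
θ_1 = β − ψ = 134.9942°
θ_3 = φ − θ_1 − θ_2 = 134.9930° (wrapped to (-180°,180°])

134.994 -29.987 134.993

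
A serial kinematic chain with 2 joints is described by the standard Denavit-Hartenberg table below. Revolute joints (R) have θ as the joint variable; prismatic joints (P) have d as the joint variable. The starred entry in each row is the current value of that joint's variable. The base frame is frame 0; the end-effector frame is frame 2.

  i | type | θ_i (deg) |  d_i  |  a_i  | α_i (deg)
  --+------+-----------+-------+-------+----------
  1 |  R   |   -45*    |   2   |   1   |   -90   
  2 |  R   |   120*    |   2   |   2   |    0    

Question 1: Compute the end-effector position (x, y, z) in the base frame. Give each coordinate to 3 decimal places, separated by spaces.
after link 1: o_1 = (0.7071, -0.7071, 2.0000)
after link 2: o_2 = (1.4142, 1.4142, 0.2679)

1.414 1.414 0.268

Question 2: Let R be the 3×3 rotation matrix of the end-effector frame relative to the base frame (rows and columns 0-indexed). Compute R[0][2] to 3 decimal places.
0.707

End-effector z-axis (col 2 of R) = (0.7071,0.7071,0.0000)
R[0][2] = 0.7071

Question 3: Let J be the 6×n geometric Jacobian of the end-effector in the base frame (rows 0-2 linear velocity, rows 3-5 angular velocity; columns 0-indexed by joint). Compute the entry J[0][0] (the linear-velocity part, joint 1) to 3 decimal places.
axis z_0 = ẑ; lever o_n−o_0 = (1.4142,1.4142,0.2679)
cross product → J_v[:, 0] = (-1.4142,1.4142,0.0000)
J_ω[:, 0] = z_0
entry J[0][0] = -1.4142

-1.414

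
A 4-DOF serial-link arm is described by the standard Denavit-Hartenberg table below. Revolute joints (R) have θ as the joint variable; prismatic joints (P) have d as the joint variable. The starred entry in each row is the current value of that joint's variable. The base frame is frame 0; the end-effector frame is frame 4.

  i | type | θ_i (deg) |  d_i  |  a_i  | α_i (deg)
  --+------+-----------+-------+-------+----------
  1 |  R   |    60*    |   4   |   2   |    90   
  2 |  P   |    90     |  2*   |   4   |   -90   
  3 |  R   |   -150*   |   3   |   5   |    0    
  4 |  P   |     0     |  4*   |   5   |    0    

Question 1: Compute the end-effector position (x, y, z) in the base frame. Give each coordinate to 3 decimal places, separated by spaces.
after link 1: o_1 = (1.0000, 1.7321, 4.0000)
after link 2: o_2 = (2.7321, 0.7321, 8.0000)
after link 3: o_3 = (3.3971, -3.1160, 3.6699)
after link 4: o_4 = (3.5622, -7.8301, -0.6603)

3.562 -7.830 -0.660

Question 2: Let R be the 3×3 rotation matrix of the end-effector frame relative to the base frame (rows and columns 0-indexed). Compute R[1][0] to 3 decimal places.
End-effector x-axis (col 0 of R) = (0.4330,-0.2500,-0.8660)
R[1][0] = -0.2500

-0.250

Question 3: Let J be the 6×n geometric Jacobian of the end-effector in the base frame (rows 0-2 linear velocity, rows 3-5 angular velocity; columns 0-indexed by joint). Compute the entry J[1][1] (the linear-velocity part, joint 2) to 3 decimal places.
-0.500

prismatic axis z_1 = (0.8660,-0.5000,0.0000)
J_v[:, 1] = z_1; J_ω[:, 1] = (0,0,0)
entry J[1][1] = -0.5000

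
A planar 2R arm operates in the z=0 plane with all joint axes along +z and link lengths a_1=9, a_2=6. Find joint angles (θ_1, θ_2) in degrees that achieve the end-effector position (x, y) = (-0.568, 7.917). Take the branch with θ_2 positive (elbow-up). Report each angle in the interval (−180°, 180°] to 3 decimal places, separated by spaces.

53.210 119.999

cos θ_2 = (63.0015−9²−6²)/(2·9·6) = -0.5000; θ_2 = 119.9991° (elbow-up)
β = atan2(7.9170,-0.5680) = 94.1036°; ψ = atan2(5.1962,6.0001) = 40.8933°
θ_1 = β − ψ = 53.2104°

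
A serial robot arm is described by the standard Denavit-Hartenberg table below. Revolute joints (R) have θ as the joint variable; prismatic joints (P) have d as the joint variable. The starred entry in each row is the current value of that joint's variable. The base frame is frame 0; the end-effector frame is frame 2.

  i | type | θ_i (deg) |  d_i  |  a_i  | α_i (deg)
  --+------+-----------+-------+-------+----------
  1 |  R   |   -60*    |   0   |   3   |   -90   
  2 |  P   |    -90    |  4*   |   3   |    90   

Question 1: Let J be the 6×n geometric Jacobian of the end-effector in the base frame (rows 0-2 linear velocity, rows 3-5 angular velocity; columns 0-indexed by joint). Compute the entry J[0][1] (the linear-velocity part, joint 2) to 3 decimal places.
prismatic axis z_1 = (0.8660,0.5000,0.0000)
J_v[:, 1] = z_1; J_ω[:, 1] = (0,0,0)
entry J[0][1] = 0.8660

0.866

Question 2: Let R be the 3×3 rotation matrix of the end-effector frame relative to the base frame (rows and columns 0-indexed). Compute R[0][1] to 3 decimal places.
0.866

End-effector y-axis (col 1 of R) = (0.8660,0.5000,0.0000)
R[0][1] = 0.8660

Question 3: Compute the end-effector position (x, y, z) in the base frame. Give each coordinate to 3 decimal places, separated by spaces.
after link 1: o_1 = (1.5000, -2.5981, 0.0000)
after link 2: o_2 = (4.9641, -0.5981, 3.0000)

4.964 -0.598 3.000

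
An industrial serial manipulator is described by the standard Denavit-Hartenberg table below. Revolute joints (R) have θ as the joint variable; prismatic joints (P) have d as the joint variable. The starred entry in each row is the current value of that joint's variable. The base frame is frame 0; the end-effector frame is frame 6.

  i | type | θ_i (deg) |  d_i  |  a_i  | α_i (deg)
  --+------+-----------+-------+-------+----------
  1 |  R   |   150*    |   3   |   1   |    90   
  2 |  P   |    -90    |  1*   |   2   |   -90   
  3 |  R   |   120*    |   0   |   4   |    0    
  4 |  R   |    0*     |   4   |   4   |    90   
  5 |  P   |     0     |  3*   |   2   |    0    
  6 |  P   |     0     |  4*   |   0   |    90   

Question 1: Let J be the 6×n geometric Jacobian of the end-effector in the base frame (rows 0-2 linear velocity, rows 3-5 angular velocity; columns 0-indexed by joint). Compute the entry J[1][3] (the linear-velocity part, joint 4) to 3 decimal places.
-2.652

axis z_3 = (-0.8660,0.5000,0.0000); lever o_n−o_3 = (-7.8122,-5.5311,-3.0622)
cross product → J_v[:, 3] = (-1.5311,-2.6519,8.6962)
J_ω[:, 3] = z_3
entry J[1][3] = -2.6519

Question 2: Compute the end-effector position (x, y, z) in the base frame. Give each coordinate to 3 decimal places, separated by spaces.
after link 1: o_1 = (-0.8660, 0.5000, 3.0000)
after link 2: o_2 = (-0.3660, 1.3660, 1.0000)
after link 3: o_3 = (-2.0981, -1.6340, 3.0000)
after link 4: o_4 = (-7.2942, -2.6340, 5.0000)
after link 5: o_5 = (-8.9103, -5.4330, 3.4019)
after link 6: o_6 = (-9.9103, -7.1651, -0.0622)

-9.910 -7.165 -0.062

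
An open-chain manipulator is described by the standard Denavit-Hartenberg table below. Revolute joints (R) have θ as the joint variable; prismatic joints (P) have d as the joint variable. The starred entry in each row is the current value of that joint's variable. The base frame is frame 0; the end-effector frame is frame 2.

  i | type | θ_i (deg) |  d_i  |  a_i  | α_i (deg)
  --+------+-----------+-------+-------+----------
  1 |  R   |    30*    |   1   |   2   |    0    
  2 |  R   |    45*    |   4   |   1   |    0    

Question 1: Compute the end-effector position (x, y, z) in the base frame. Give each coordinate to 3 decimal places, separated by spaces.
after link 1: o_1 = (1.7321, 1.0000, 1.0000)
after link 2: o_2 = (1.9909, 1.9659, 5.0000)

1.991 1.966 5.000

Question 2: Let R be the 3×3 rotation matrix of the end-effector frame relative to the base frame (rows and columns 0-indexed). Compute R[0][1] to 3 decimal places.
-0.966

End-effector y-axis (col 1 of R) = (-0.9659,0.2588,0.0000)
R[0][1] = -0.9659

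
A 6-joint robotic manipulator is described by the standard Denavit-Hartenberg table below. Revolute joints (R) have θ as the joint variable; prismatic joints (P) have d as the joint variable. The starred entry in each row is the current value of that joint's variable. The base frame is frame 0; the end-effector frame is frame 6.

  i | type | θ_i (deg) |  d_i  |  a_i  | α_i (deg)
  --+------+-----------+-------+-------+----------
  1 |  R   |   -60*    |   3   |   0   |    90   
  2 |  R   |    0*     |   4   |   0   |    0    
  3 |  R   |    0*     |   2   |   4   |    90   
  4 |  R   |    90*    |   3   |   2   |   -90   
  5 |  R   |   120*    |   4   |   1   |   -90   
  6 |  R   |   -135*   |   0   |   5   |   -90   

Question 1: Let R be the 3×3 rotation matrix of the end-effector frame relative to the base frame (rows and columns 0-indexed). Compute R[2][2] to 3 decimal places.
0.612

End-effector z-axis (col 2 of R) = (-0.0474,0.7891,0.6124)
R[2][2] = 0.6124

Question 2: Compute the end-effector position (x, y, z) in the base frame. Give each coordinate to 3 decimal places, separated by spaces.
after link 1: o_1 = (0.0000, 0.0000, 3.0000)
after link 2: o_2 = (-3.4641, -2.0000, 3.0000)
after link 3: o_3 = (-3.1962, -6.4641, 3.0000)
after link 4: o_4 = (-4.9282, -7.4641, 0.0000)
after link 5: o_5 = (-6.4952, -3.7500, 0.8660)
after link 6: o_6 = (-9.7939, -1.5720, -2.1958)

-9.794 -1.572 -2.196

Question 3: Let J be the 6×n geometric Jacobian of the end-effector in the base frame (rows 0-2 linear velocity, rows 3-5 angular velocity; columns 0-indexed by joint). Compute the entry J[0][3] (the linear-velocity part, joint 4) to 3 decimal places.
axis z_3 = (-0.0000,-0.0000,-1.0000); lever o_n−o_3 = (-6.5977,4.8921,-5.1958)
cross product → J_v[:, 3] = (4.8921,6.5977,-0.0000)
J_ω[:, 3] = z_3
entry J[0][3] = 4.8921

4.892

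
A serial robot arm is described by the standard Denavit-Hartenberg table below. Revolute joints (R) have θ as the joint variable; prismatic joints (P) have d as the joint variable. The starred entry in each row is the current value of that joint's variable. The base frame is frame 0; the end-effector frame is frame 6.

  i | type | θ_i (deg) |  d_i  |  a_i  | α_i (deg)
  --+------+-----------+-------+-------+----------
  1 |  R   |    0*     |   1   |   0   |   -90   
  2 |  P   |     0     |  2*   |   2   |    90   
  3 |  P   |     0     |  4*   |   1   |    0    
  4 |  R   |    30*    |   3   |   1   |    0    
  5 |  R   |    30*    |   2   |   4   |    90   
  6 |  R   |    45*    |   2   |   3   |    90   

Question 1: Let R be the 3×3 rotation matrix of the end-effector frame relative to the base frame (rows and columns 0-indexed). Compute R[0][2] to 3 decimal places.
0.354

End-effector z-axis (col 2 of R) = (0.3536,0.6124,-0.7071)
R[0][2] = 0.3536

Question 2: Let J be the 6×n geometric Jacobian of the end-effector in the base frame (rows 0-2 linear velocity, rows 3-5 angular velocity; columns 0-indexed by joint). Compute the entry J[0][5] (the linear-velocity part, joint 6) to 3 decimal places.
-1.061

axis z_5 = (0.8660,-0.5000,0.0000); lever o_n−o_5 = (2.7927,0.8371,2.1213)
cross product → J_v[:, 5] = (-1.0607,-1.8371,2.1213)
J_ω[:, 5] = z_5
entry J[0][5] = -1.0607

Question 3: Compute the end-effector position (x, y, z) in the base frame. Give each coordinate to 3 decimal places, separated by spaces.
8.659 6.801 12.121

after link 1: o_1 = (0.0000, 0.0000, 1.0000)
after link 2: o_2 = (2.0000, 2.0000, 1.0000)
after link 3: o_3 = (3.0000, 2.0000, 5.0000)
after link 4: o_4 = (3.8660, 2.5000, 8.0000)
after link 5: o_5 = (5.8660, 5.9641, 10.0000)
after link 6: o_6 = (8.6587, 6.8012, 12.1213)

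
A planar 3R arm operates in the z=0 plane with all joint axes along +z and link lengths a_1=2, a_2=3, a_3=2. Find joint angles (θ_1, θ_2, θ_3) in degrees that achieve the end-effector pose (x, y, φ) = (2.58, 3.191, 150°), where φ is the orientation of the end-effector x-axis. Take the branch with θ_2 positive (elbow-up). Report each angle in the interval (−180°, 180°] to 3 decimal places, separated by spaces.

wrist centre = target − a_3·(cos φ, sin φ) = (4.3121, 2.1910)
cos θ_2 = (23.3943−2²−3²)/(2·2·3) = 0.8662; θ_2 = 29.9813° (elbow-up)
β = atan2(2.1910,4.3121) = 26.9356°; ψ = atan2(1.4992,4.5986) = 18.0562°
θ_1 = β − ψ = 8.8794°
θ_3 = φ − θ_1 − θ_2 = 111.1393° (wrapped to (-180°,180°])

8.879 29.981 111.139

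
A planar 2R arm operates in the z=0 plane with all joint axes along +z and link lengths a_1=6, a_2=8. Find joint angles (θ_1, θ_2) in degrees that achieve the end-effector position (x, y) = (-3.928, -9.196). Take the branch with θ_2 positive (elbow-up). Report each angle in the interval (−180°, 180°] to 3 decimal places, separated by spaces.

-166.261 90.003

cos θ_2 = (99.9956−6²−8²)/(2·6·8) = -0.0000; θ_2 = 90.0026° (elbow-up)
β = atan2(-9.1960,-3.9280) = -113.1294°; ψ = atan2(8.0000,5.9996) = 53.1318°
θ_1 = β − ψ = -166.2612°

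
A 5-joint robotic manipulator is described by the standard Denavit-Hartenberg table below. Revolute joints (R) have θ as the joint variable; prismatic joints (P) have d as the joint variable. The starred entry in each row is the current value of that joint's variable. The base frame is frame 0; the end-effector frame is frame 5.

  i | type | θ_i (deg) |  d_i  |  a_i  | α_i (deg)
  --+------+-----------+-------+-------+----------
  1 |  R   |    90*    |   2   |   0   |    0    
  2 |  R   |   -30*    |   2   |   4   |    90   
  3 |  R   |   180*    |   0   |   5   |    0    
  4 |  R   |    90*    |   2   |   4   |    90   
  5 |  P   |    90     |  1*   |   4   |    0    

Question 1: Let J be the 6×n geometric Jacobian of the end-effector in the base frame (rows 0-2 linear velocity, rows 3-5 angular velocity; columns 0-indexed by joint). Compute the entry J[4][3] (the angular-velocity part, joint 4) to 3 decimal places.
axis z_3 = (0.8660,-0.5000,0.0000); lever o_n−o_3 = (4.6962,-3.8660,-4.0000)
cross product → J_v[:, 3] = (2.0000,3.4641,-1.0000)
J_ω[:, 3] = z_3
entry J[4][3] = -0.5000

-0.500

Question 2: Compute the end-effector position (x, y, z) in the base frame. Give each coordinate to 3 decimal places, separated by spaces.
4.196 -4.732 0.000

after link 1: o_1 = (0.0000, 0.0000, 2.0000)
after link 2: o_2 = (2.0000, 3.4641, 4.0000)
after link 3: o_3 = (-0.5000, -0.8660, 4.0000)
after link 4: o_4 = (1.2321, -1.8660, 0.0000)
after link 5: o_5 = (4.1962, -4.7321, 0.0000)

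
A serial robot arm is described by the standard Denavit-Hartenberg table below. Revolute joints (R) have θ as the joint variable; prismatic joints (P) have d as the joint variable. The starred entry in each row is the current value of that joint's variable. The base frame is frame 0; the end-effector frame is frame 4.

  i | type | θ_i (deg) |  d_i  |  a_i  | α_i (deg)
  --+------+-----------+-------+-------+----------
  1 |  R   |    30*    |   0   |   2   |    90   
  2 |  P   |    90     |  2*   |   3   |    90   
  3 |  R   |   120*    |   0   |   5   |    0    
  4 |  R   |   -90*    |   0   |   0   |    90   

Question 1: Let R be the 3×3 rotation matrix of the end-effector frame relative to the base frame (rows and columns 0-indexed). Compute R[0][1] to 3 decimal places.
End-effector y-axis (col 1 of R) = (0.8660,0.5000,-0.0000)
R[0][1] = 0.8660

0.866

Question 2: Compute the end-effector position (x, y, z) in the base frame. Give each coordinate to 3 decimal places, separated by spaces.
after link 1: o_1 = (1.7321, 1.0000, 0.0000)
after link 2: o_2 = (2.7321, -0.7321, 3.0000)
after link 3: o_3 = (4.8971, -4.4821, 0.5000)
after link 4: o_4 = (4.8971, -4.4821, 0.5000)

4.897 -4.482 0.500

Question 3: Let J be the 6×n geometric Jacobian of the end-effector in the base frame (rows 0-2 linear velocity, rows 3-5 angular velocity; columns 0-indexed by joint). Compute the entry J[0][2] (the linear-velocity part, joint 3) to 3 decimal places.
axis z_2 = (0.8660,0.5000,-0.0000); lever o_n−o_2 = (2.1651,-3.7500,-2.5000)
cross product → J_v[:, 2] = (-1.2500,2.1651,-4.3301)
J_ω[:, 2] = z_2
entry J[0][2] = -1.2500

-1.250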